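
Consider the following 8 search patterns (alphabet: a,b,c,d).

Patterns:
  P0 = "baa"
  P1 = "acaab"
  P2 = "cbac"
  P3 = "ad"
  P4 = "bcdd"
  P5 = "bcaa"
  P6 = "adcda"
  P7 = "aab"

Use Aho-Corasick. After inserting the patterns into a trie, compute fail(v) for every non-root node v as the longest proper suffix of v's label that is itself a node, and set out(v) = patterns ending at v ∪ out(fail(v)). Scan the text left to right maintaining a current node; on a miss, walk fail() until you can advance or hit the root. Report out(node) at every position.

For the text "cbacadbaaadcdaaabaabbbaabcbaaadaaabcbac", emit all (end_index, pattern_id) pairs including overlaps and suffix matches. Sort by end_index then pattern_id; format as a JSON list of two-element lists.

Build automaton:
Trie nodes:
  0='ε' goto a→4 b→1 c→9
  1='b' goto a→2 c→14
  2='ba' goto a→3
  3='baa' goto ·  [P0 ends]
  4='a' goto a→22 c→5 d→13
  5='ac' goto a→6
  6='aca' goto a→7
  7='acaa' goto b→8
  8='acaab' goto ·  [P1 ends]
  9='c' goto b→10
  10='cb' goto a→11
  11='cba' goto c→12
  12='cbac' goto ·  [P2 ends]
  13='ad' goto c→19  [P3 ends]
  14='bc' goto a→17 d→15
  15='bcd' goto d→16
  16='bcdd' goto ·  [P4 ends]
  17='bca' goto a→18
  18='bcaa' goto ·  [P5 ends]
  19='adc' goto d→20
  20='adcd' goto a→21
  21='adcda' goto ·  [P6 ends]
  22='aa' goto b→23
  23='aab' goto ·  [P7 ends]

BFS fail/out derivation:
  n1('b'): parent n0 fail=0; on 'b' 0 → fail=0;  out ∅∪∅=∅
  n4('a'): parent n0 fail=0; on 'a' 0 → fail=0;  out ∅∪∅=∅
  n9('c'): parent n0 fail=0; on 'c' 0 → fail=0;  out ∅∪∅=∅
  n2('ba'): parent n1 fail=0; on 'a' 0 → fail=4;  out ∅∪∅=∅
  n5('ac'): parent n4 fail=0; on 'c' 0 → fail=9;  out ∅∪∅=∅
  n10('cb'): parent n9 fail=0; on 'b' 0 → fail=1;  out ∅∪∅=∅
  n13('ad'): parent n4 fail=0; on 'd' 0 → fail=0;  out {3}∪∅={3}
  n14('bc'): parent n1 fail=0; on 'c' 0 → fail=9;  out ∅∪∅=∅
  n22('aa'): parent n4 fail=0; on 'a' 0 → fail=4;  out ∅∪∅=∅
  n3('baa'): parent n2 fail=4; on 'a' 4 → fail=22;  out {0}∪∅={0}
  n6('aca'): parent n5 fail=9; on 'a' 9→0 → fail=4;  out ∅∪∅=∅
  n11('cba'): parent n10 fail=1; on 'a' 1 → fail=2;  out ∅∪∅=∅
  n15('bcd'): parent n14 fail=9; on 'd' 9→0 → fail=0;  out ∅∪∅=∅
  n17('bca'): parent n14 fail=9; on 'a' 9→0 → fail=4;  out ∅∪∅=∅
  n19('adc'): parent n13 fail=0; on 'c' 0 → fail=9;  out ∅∪∅=∅
  n23('aab'): parent n22 fail=4; on 'b' 4→0 → fail=1;  out {7}∪∅={7}
  n7('acaa'): parent n6 fail=4; on 'a' 4 → fail=22;  out ∅∪∅=∅
  n12('cbac'): parent n11 fail=2; on 'c' 2→4 → fail=5;  out {2}∪∅={2}
  n16('bcdd'): parent n15 fail=0; on 'd' 0 → fail=0;  out {4}∪∅={4}
  n18('bcaa'): parent n17 fail=4; on 'a' 4 → fail=22;  out {5}∪∅={5}
  n20('adcd'): parent n19 fail=9; on 'd' 9→0 → fail=0;  out ∅∪∅=∅
  n8('acaab'): parent n7 fail=22; on 'b' 22 → fail=23;  out {1}∪{7}={1,7}
  n21('adcda'): parent n20 fail=0; on 'a' 0 → fail=4;  out {6}∪∅={6}

Scan:
i=0 'c': node 0→9
i=1 'b': node 9→10
i=2 'a': node 10→11
i=3 'c': node 11→12  → match P2@[0:3]
i=4 'a': node 12→6 (via fail)
i=5 'd': node 6→13 (via fail)  → match P3@[4:5]
i=6 'b': node 13→1 (via fail)
i=7 'a': node 1→2
i=8 'a': node 2→3  → match P0@[6:8]
i=9 'a': node 3→22 (via fail)
i=10 'd': node 22→13 (via fail)  → match P3@[9:10]
i=11 'c': node 13→19
i=12 'd': node 19→20
i=13 'a': node 20→21  → match P6@[9:13]
i=14 'a': node 21→22 (via fail)
i=15 'a': node 22→22 (via fail)
i=16 'b': node 22→23  → match P7@[14:16]
i=17 'a': node 23→2 (via fail)
i=18 'a': node 2→3  → match P0@[16:18]
i=19 'b': node 3→23 (via fail)  → match P7@[17:19]
i=20 'b': node 23→1 (via fail)
i=21 'b': node 1→1 (via fail)
i=22 'a': node 1→2
i=23 'a': node 2→3  → match P0@[21:23]
i=24 'b': node 3→23 (via fail)  → match P7@[22:24]
i=25 'c': node 23→14 (via fail)
i=26 'b': node 14→10 (via fail)
i=27 'a': node 10→11
i=28 'a': node 11→3 (via fail)  → match P0@[26:28]
i=29 'a': node 3→22 (via fail)
i=30 'd': node 22→13 (via fail)  → match P3@[29:30]
i=31 'a': node 13→4 (via fail)
i=32 'a': node 4→22
i=33 'a': node 22→22 (via fail)
i=34 'b': node 22→23  → match P7@[32:34]
i=35 'c': node 23→14 (via fail)
i=36 'b': node 14→10 (via fail)
i=37 'a': node 10→11
i=38 'c': node 11→12  → match P2@[35:38]

Matches: [[3,2],[5,3],[8,0],[10,3],[13,6],[16,7],[18,0],[19,7],[23,0],[24,7],[28,0],[30,3],[34,7],[38,2]]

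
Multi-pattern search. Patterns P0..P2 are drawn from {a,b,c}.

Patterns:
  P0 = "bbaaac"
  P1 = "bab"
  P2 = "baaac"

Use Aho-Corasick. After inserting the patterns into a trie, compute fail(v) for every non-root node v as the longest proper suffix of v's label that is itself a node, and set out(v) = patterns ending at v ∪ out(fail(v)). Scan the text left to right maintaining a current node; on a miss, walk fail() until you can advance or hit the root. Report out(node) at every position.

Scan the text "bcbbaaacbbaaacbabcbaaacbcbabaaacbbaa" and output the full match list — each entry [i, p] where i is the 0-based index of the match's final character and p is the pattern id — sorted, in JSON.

Build:
Trie nodes:
  n0 'ε': b→1
  n1 'b': a→7 b→2
  n2 'bb': a→3
  n3 'bba': a→4
  n4 'bbaa': a→5
  n5 'bbaaa': c→6
  n6 'bbaaac': ·  [P0 ends]
  n7 'ba': a→9 b→8
  n8 'bab': ·  [P1 ends]
  n9 'baa': a→10
  n10 'baaa': c→11
  n11 'baaac': ·  [P2 ends]

Failure links (BFS by depth):
  n1('b'): parent n0 fail=0; on 'b' 0 → fail=0;  out ∅∪∅=∅
  n2('bb'): parent n1 fail=0; on 'b' 0 → fail=1;  out ∅∪∅=∅
  n7('ba'): parent n1 fail=0; on 'a' 0 → fail=0;  out ∅∪∅=∅
  n3('bba'): parent n2 fail=1; on 'a' 1 → fail=7;  out ∅∪∅=∅
  n8('bab'): parent n7 fail=0; on 'b' 0 → fail=1;  out {1}∪∅={1}
  n9('baa'): parent n7 fail=0; on 'a' 0 → fail=0;  out ∅∪∅=∅
  n4('bbaa'): parent n3 fail=7; on 'a' 7 → fail=9;  out ∅∪∅=∅
  n10('baaa'): parent n9 fail=0; on 'a' 0 → fail=0;  out ∅∪∅=∅
  n5('bbaaa'): parent n4 fail=9; on 'a' 9 → fail=10;  out ∅∪∅=∅
  n11('baaac'): parent n10 fail=0; on 'c' 0 → fail=0;  out {2}∪∅={2}
  n6('bbaaac'): parent n5 fail=10; on 'c' 10 → fail=11;  out {0}∪{2}={0,2}

Text stream:
[0] read 'b'  n0⇒n1
[1] read 'c'  n1⇒n0 (fail-walked)
[2] read 'b'  n0⇒n1
[3] read 'b'  n1⇒n2
[4] read 'a'  n2⇒n3
[5] read 'a'  n3⇒n4
[6] read 'a'  n4⇒n5
[7] read 'c'  n5⇒n6  → match P0@[2:7],P2@[3:7]
[8] read 'b'  n6⇒n1 (fail-walked)
[9] read 'b'  n1⇒n2
[10] read 'a'  n2⇒n3
[11] read 'a'  n3⇒n4
[12] read 'a'  n4⇒n5
[13] read 'c'  n5⇒n6  → match P0@[8:13],P2@[9:13]
[14] read 'b'  n6⇒n1 (fail-walked)
[15] read 'a'  n1⇒n7
[16] read 'b'  n7⇒n8  → match P1@[14:16]
[17] read 'c'  n8⇒n0 (fail-walked)
[18] read 'b'  n0⇒n1
[19] read 'a'  n1⇒n7
[20] read 'a'  n7⇒n9
[21] read 'a'  n9⇒n10
[22] read 'c'  n10⇒n11  → match P2@[18:22]
[23] read 'b'  n11⇒n1 (fail-walked)
[24] read 'c'  n1⇒n0 (fail-walked)
[25] read 'b'  n0⇒n1
[26] read 'a'  n1⇒n7
[27] read 'b'  n7⇒n8  → match P1@[25:27]
[28] read 'a'  n8⇒n7 (fail-walked)
[29] read 'a'  n7⇒n9
[30] read 'a'  n9⇒n10
[31] read 'c'  n10⇒n11  → match P2@[27:31]
[32] read 'b'  n11⇒n1 (fail-walked)
[33] read 'b'  n1⇒n2
[34] read 'a'  n2⇒n3
[35] read 'a'  n3⇒n4

All matches (sorted): [[7,0],[7,2],[13,0],[13,2],[16,1],[22,2],[27,1],[31,2]]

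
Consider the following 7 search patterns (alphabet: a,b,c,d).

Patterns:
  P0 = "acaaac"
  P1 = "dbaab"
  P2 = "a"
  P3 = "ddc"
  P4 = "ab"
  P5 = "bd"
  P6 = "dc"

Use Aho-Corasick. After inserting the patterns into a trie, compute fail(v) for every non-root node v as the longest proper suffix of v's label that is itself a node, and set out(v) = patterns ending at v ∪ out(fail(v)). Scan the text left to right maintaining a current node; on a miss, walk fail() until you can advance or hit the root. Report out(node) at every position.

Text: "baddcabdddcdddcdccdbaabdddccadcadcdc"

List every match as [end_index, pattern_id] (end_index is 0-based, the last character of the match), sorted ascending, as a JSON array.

Construct AC machine:
Trie nodes:
  0='ε' goto a→1 b→15 d→7
  1='a' goto b→14 c→2  ←P2
  2='ac' goto a→3
  3='aca' goto a→4
  4='acaa' goto a→5
  5='acaaa' goto c→6
  6='acaaac' goto ·  ←P0
  7='d' goto b→8 c→17 d→12
  8='db' goto a→9
  9='dba' goto a→10
  10='dbaa' goto b→11
  11='dbaab' goto ·  ←P1
  12='dd' goto c→13
  13='ddc' goto ·  ←P3
  14='ab' goto ·  ←P4
  15='b' goto d→16
  16='bd' goto ·  ←P5
  17='dc' goto ·  ←P6

BFS fail/out derivation:
  n1('a'): parent n0 fail=0; on 'a' 0 → fail=0;  out {2}∪∅={2}
  n7('d'): parent n0 fail=0; on 'd' 0 → fail=0;  out ∅∪∅=∅
  n15('b'): parent n0 fail=0; on 'b' 0 → fail=0;  out ∅∪∅=∅
  n2('ac'): parent n1 fail=0; on 'c' 0 → fail=0;  out ∅∪∅=∅
  n8('db'): parent n7 fail=0; on 'b' 0 → fail=15;  out ∅∪∅=∅
  n12('dd'): parent n7 fail=0; on 'd' 0 → fail=7;  out ∅∪∅=∅
  n14('ab'): parent n1 fail=0; on 'b' 0 → fail=15;  out {4}∪∅={4}
  n16('bd'): parent n15 fail=0; on 'd' 0 → fail=7;  out {5}∪∅={5}
  n17('dc'): parent n7 fail=0; on 'c' 0 → fail=0;  out {6}∪∅={6}
  n3('aca'): parent n2 fail=0; on 'a' 0 → fail=1;  out ∅∪{2}={2}
  n9('dba'): parent n8 fail=15; on 'a' 15→0 → fail=1;  out ∅∪{2}={2}
  n13('ddc'): parent n12 fail=7; on 'c' 7 → fail=17;  out {3}∪{6}={3,6}
  n4('acaa'): parent n3 fail=1; on 'a' 1→0 → fail=1;  out ∅∪{2}={2}
  n10('dbaa'): parent n9 fail=1; on 'a' 1→0 → fail=1;  out ∅∪{2}={2}
  n5('acaaa'): parent n4 fail=1; on 'a' 1→0 → fail=1;  out ∅∪{2}={2}
  n11('dbaab'): parent n10 fail=1; on 'b' 1 → fail=14;  out {1}∪{4}={1,4}
  n6('acaaac'): parent n5 fail=1; on 'c' 1 → fail=2;  out {0}∪∅={0}

Scan:
i=0 'b': node 0→15
i=1 'a': node 15→1 (via fail)  → match P2@[1:1]
i=2 'd': node 1→7 (via fail)
i=3 'd': node 7→12
i=4 'c': node 12→13  → match P3@[2:4],P6@[3:4]
i=5 'a': node 13→1 (via fail)  → match P2@[5:5]
i=6 'b': node 1→14  → match P4@[5:6]
i=7 'd': node 14→16 (via fail)  → match P5@[6:7]
i=8 'd': node 16→12 (via fail)
i=9 'd': node 12→12 (via fail)
i=10 'c': node 12→13  → match P3@[8:10],P6@[9:10]
i=11 'd': node 13→7 (via fail)
i=12 'd': node 7→12
i=13 'd': node 12→12 (via fail)
i=14 'c': node 12→13  → match P3@[12:14],P6@[13:14]
i=15 'd': node 13→7 (via fail)
i=16 'c': node 7→17  → match P6@[15:16]
i=17 'c': node 17→0 (via fail)
i=18 'd': node 0→7
i=19 'b': node 7→8
i=20 'a': node 8→9  → match P2@[20:20]
i=21 'a': node 9→10  → match P2@[21:21]
i=22 'b': node 10→11  → match P1@[18:22],P4@[21:22]
i=23 'd': node 11→16 (via fail)  → match P5@[22:23]
i=24 'd': node 16→12 (via fail)
i=25 'd': node 12→12 (via fail)
i=26 'c': node 12→13  → match P3@[24:26],P6@[25:26]
i=27 'c': node 13→0 (via fail)
i=28 'a': node 0→1  → match P2@[28:28]
i=29 'd': node 1→7 (via fail)
i=30 'c': node 7→17  → match P6@[29:30]
i=31 'a': node 17→1 (via fail)  → match P2@[31:31]
i=32 'd': node 1→7 (via fail)
i=33 'c': node 7→17  → match P6@[32:33]
i=34 'd': node 17→7 (via fail)
i=35 'c': node 7→17  → match P6@[34:35]

Result: [[1,2],[4,3],[4,6],[5,2],[6,4],[7,5],[10,3],[10,6],[14,3],[14,6],[16,6],[20,2],[21,2],[22,1],[22,4],[23,5],[26,3],[26,6],[28,2],[30,6],[31,2],[33,6],[35,6]]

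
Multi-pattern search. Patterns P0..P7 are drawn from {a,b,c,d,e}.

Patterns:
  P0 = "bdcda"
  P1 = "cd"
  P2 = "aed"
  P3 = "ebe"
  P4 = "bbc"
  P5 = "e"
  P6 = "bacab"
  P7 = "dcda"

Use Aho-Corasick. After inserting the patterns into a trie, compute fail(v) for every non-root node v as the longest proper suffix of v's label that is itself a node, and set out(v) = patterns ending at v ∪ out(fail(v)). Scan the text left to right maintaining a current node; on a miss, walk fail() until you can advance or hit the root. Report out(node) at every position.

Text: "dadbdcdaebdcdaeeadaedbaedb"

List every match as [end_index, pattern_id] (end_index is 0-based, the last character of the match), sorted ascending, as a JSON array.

Build automaton:
Trie nodes:
  n0 'ε': a→8 b→1 c→6 d→20 e→11
  n1 'b': a→16 b→14 d→2
  n2 'bd': c→3
  n3 'bdc': d→4
  n4 'bdcd': a→5
  n5 'bdcda': ·  ←P0
  n6 'c': d→7
  n7 'cd': ·  ←P1
  n8 'a': e→9
  n9 'ae': d→10
  n10 'aed': ·  ←P2
  n11 'e': b→12  ←P5
  n12 'eb': e→13
  n13 'ebe': ·  ←P3
  n14 'bb': c→15
  n15 'bbc': ·  ←P4
  n16 'ba': c→17
  n17 'bac': a→18
  n18 'baca': b→19
  n19 'bacab': ·  ←P6
  n20 'd': c→21
  n21 'dc': d→22
  n22 'dcd': a→23
  n23 'dcda': ·  ←P7

Failure links (BFS by depth):
  n1('b'): parent n0 fail=0; on 'b' 0 → fail=0;  out ∅∪∅=∅
  n6('c'): parent n0 fail=0; on 'c' 0 → fail=0;  out ∅∪∅=∅
  n8('a'): parent n0 fail=0; on 'a' 0 → fail=0;  out ∅∪∅=∅
  n11('e'): parent n0 fail=0; on 'e' 0 → fail=0;  out {5}∪∅={5}
  n20('d'): parent n0 fail=0; on 'd' 0 → fail=0;  out ∅∪∅=∅
  n2('bd'): parent n1 fail=0; on 'd' 0 → fail=20;  out ∅∪∅=∅
  n7('cd'): parent n6 fail=0; on 'd' 0 → fail=20;  out {1}∪∅={1}
  n9('ae'): parent n8 fail=0; on 'e' 0 → fail=11;  out ∅∪{5}={5}
  n12('eb'): parent n11 fail=0; on 'b' 0 → fail=1;  out ∅∪∅=∅
  n14('bb'): parent n1 fail=0; on 'b' 0 → fail=1;  out ∅∪∅=∅
  n16('ba'): parent n1 fail=0; on 'a' 0 → fail=8;  out ∅∪∅=∅
  n21('dc'): parent n20 fail=0; on 'c' 0 → fail=6;  out ∅∪∅=∅
  n3('bdc'): parent n2 fail=20; on 'c' 20 → fail=21;  out ∅∪∅=∅
  n10('aed'): parent n9 fail=11; on 'd' 11→0 → fail=20;  out {2}∪∅={2}
  n13('ebe'): parent n12 fail=1; on 'e' 1→0 → fail=11;  out {3}∪{5}={3,5}
  n15('bbc'): parent n14 fail=1; on 'c' 1→0 → fail=6;  out {4}∪∅={4}
  n17('bac'): parent n16 fail=8; on 'c' 8→0 → fail=6;  out ∅∪∅=∅
  n22('dcd'): parent n21 fail=6; on 'd' 6 → fail=7;  out ∅∪{1}={1}
  n4('bdcd'): parent n3 fail=21; on 'd' 21 → fail=22;  out ∅∪{1}={1}
  n18('baca'): parent n17 fail=6; on 'a' 6→0 → fail=8;  out ∅∪∅=∅
  n23('dcda'): parent n22 fail=7; on 'a' 7→20→0 → fail=8;  out {7}∪∅={7}
  n5('bdcda'): parent n4 fail=22; on 'a' 22 → fail=23;  out {0}∪{7}={0,7}
  n19('bacab'): parent n18 fail=8; on 'b' 8→0 → fail=1;  out {6}∪∅={6}

Run:
[0] read 'd'  n0⇒n20
[1] read 'a'  n20⇒n8 (via fail)
[2] read 'd'  n8⇒n20 (via fail)
[3] read 'b'  n20⇒n1 (via fail)
[4] read 'd'  n1⇒n2
[5] read 'c'  n2⇒n3
[6] read 'd'  n3⇒n4  ** P1@[5:6]
[7] read 'a'  n4⇒n5  ** P0@[3:7],P7@[4:7]
[8] read 'e'  n5⇒n9 (via fail)  ** P5@[8:8]
[9] read 'b'  n9⇒n12 (via fail)
[10] read 'd'  n12⇒n2 (via fail)
[11] read 'c'  n2⇒n3
[12] read 'd'  n3⇒n4  ** P1@[11:12]
[13] read 'a'  n4⇒n5  ** P0@[9:13],P7@[10:13]
[14] read 'e'  n5⇒n9 (via fail)  ** P5@[14:14]
[15] read 'e'  n9⇒n11 (via fail)  ** P5@[15:15]
[16] read 'a'  n11⇒n8 (via fail)
[17] read 'd'  n8⇒n20 (via fail)
[18] read 'a'  n20⇒n8 (via fail)
[19] read 'e'  n8⇒n9  ** P5@[19:19]
[20] read 'd'  n9⇒n10  ** P2@[18:20]
[21] read 'b'  n10⇒n1 (via fail)
[22] read 'a'  n1⇒n16
[23] read 'e'  n16⇒n9 (via fail)  ** P5@[23:23]
[24] read 'd'  n9⇒n10  ** P2@[22:24]
[25] read 'b'  n10⇒n1 (via fail)

Result: [[6,1],[7,0],[7,7],[8,5],[12,1],[13,0],[13,7],[14,5],[15,5],[19,5],[20,2],[23,5],[24,2]]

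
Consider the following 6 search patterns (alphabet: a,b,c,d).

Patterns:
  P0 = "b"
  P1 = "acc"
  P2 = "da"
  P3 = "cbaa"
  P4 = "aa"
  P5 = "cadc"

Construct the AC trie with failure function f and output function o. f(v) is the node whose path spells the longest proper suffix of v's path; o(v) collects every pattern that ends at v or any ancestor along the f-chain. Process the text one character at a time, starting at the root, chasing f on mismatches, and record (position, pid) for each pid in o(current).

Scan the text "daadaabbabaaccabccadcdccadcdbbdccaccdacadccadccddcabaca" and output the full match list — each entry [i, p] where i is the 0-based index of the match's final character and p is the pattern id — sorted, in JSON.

Build automaton:
Trie nodes:
  n0 'ε': a→2 b→1 c→7 d→5
  n1 'b': ·  ←P0
  n2 'a': a→11 c→3
  n3 'ac': c→4
  n4 'acc': ·  ←P1
  n5 'd': a→6
  n6 'da': ·  ←P2
  n7 'c': a→12 b→8
  n8 'cb': a→9
  n9 'cba': a→10
  n10 'cbaa': ·  ←P3
  n11 'aa': ·  ←P4
  n12 'ca': d→13
  n13 'cad': c→14
  n14 'cadc': ·  ←P5

BFS fail/out derivation:
  n1('b'): parent n0 fail=0; on 'b' 0 → fail=0;  out {0}∪∅={0}
  n2('a'): parent n0 fail=0; on 'a' 0 → fail=0;  out ∅∪∅=∅
  n5('d'): parent n0 fail=0; on 'd' 0 → fail=0;  out ∅∪∅=∅
  n7('c'): parent n0 fail=0; on 'c' 0 → fail=0;  out ∅∪∅=∅
  n3('ac'): parent n2 fail=0; on 'c' 0 → fail=7;  out ∅∪∅=∅
  n6('da'): parent n5 fail=0; on 'a' 0 → fail=2;  out {2}∪∅={2}
  n8('cb'): parent n7 fail=0; on 'b' 0 → fail=1;  out ∅∪{0}={0}
  n11('aa'): parent n2 fail=0; on 'a' 0 → fail=2;  out {4}∪∅={4}
  n12('ca'): parent n7 fail=0; on 'a' 0 → fail=2;  out ∅∪∅=∅
  n4('acc'): parent n3 fail=7; on 'c' 7→0 → fail=7;  out {1}∪∅={1}
  n9('cba'): parent n8 fail=1; on 'a' 1→0 → fail=2;  out ∅∪∅=∅
  n13('cad'): parent n12 fail=2; on 'd' 2→0 → fail=5;  out ∅∪∅=∅
  n10('cbaa'): parent n9 fail=2; on 'a' 2 → fail=11;  out {3}∪{4}={3,4}
  n14('cadc'): parent n13 fail=5; on 'c' 5→0 → fail=7;  out {5}∪∅={5}

Run:
pos 0 'd': at 5
pos 1 'a': at 6  ** P2@[0:1]
pos 2 'a': at 11 (fail-walked)  ** P4@[1:2]
pos 3 'd': at 5 (fail-walked)
pos 4 'a': at 6  ** P2@[3:4]
pos 5 'a': at 11 (fail-walked)  ** P4@[4:5]
pos 6 'b': at 1 (fail-walked)  ** P0@[6:6]
pos 7 'b': at 1 (fail-walked)  ** P0@[7:7]
pos 8 'a': at 2 (fail-walked)
pos 9 'b': at 1 (fail-walked)  ** P0@[9:9]
pos 10 'a': at 2 (fail-walked)
pos 11 'a': at 11  ** P4@[10:11]
pos 12 'c': at 3 (fail-walked)
pos 13 'c': at 4  ** P1@[11:13]
pos 14 'a': at 12 (fail-walked)
pos 15 'b': at 1 (fail-walked)  ** P0@[15:15]
pos 16 'c': at 7 (fail-walked)
pos 17 'c': at 7 (fail-walked)
pos 18 'a': at 12
pos 19 'd': at 13
pos 20 'c': at 14  ** P5@[17:20]
pos 21 'd': at 5 (fail-walked)
pos 22 'c': at 7 (fail-walked)
pos 23 'c': at 7 (fail-walked)
pos 24 'a': at 12
pos 25 'd': at 13
pos 26 'c': at 14  ** P5@[23:26]
pos 27 'd': at 5 (fail-walked)
pos 28 'b': at 1 (fail-walked)  ** P0@[28:28]
pos 29 'b': at 1 (fail-walked)  ** P0@[29:29]
pos 30 'd': at 5 (fail-walked)
pos 31 'c': at 7 (fail-walked)
pos 32 'c': at 7 (fail-walked)
pos 33 'a': at 12
pos 34 'c': at 3 (fail-walked)
pos 35 'c': at 4  ** P1@[33:35]
pos 36 'd': at 5 (fail-walked)
pos 37 'a': at 6  ** P2@[36:37]
pos 38 'c': at 3 (fail-walked)
pos 39 'a': at 12 (fail-walked)
pos 40 'd': at 13
pos 41 'c': at 14  ** P5@[38:41]
pos 42 'c': at 7 (fail-walked)
pos 43 'a': at 12
pos 44 'd': at 13
pos 45 'c': at 14  ** P5@[42:45]
pos 46 'c': at 7 (fail-walked)
pos 47 'd': at 5 (fail-walked)
pos 48 'd': at 5 (fail-walked)
pos 49 'c': at 7 (fail-walked)
pos 50 'a': at 12
pos 51 'b': at 1 (fail-walked)  ** P0@[51:51]
pos 52 'a': at 2 (fail-walked)
pos 53 'c': at 3
pos 54 'a': at 12 (fail-walked)

Result: [[1,2],[2,4],[4,2],[5,4],[6,0],[7,0],[9,0],[11,4],[13,1],[15,0],[20,5],[26,5],[28,0],[29,0],[35,1],[37,2],[41,5],[45,5],[51,0]]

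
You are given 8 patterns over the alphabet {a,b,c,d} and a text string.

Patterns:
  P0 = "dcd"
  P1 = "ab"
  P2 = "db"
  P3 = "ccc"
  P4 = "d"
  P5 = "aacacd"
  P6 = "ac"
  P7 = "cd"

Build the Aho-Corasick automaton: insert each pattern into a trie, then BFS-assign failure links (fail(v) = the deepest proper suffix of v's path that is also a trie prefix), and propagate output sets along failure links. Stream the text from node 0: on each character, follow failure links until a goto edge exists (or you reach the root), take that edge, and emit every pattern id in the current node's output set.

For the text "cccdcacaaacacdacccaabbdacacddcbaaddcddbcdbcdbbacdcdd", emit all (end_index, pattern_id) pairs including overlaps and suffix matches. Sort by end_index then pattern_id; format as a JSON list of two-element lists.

Construct AC machine:
Trie nodes:
  0='ε' goto a→4 c→7 d→1
  1='d' goto b→6 c→2  [P4 ends]
  2='dc' goto d→3
  3='dcd' goto ·  [P0 ends]
  4='a' goto a→10 b→5 c→15
  5='ab' goto ·  [P1 ends]
  6='db' goto ·  [P2 ends]
  7='c' goto c→8 d→16
  8='cc' goto c→9
  9='ccc' goto ·  [P3 ends]
  10='aa' goto c→11
  11='aac' goto a→12
  12='aaca' goto c→13
  13='aacac' goto d→14
  14='aacacd' goto ·  [P5 ends]
  15='ac' goto ·  [P6 ends]
  16='cd' goto ·  [P7 ends]

BFS fail/out derivation:
  n1('d'): parent n0 fail=0; on 'd' 0 → fail=0;  out {4}∪∅={4}
  n4('a'): parent n0 fail=0; on 'a' 0 → fail=0;  out ∅∪∅=∅
  n7('c'): parent n0 fail=0; on 'c' 0 → fail=0;  out ∅∪∅=∅
  n2('dc'): parent n1 fail=0; on 'c' 0 → fail=7;  out ∅∪∅=∅
  n5('ab'): parent n4 fail=0; on 'b' 0 → fail=0;  out {1}∪∅={1}
  n6('db'): parent n1 fail=0; on 'b' 0 → fail=0;  out {2}∪∅={2}
  n8('cc'): parent n7 fail=0; on 'c' 0 → fail=7;  out ∅∪∅=∅
  n10('aa'): parent n4 fail=0; on 'a' 0 → fail=4;  out ∅∪∅=∅
  n15('ac'): parent n4 fail=0; on 'c' 0 → fail=7;  out {6}∪∅={6}
  n16('cd'): parent n7 fail=0; on 'd' 0 → fail=1;  out {7}∪{4}={4,7}
  n3('dcd'): parent n2 fail=7; on 'd' 7 → fail=16;  out {0}∪{4,7}={0,4,7}
  n9('ccc'): parent n8 fail=7; on 'c' 7 → fail=8;  out {3}∪∅={3}
  n11('aac'): parent n10 fail=4; on 'c' 4 → fail=15;  out ∅∪{6}={6}
  n12('aaca'): parent n11 fail=15; on 'a' 15→7→0 → fail=4;  out ∅∪∅=∅
  n13('aacac'): parent n12 fail=4; on 'c' 4 → fail=15;  out ∅∪{6}={6}
  n14('aacacd'): parent n13 fail=15; on 'd' 15→7 → fail=16;  out {5}∪{4,7}={4,5,7}

Run:
[0] read 'c'  n0⇒n7
[1] read 'c'  n7⇒n8
[2] read 'c'  n8⇒n9  emit P3@[0:2]
[3] read 'd'  n9⇒n16 (via fail)  emit P4@[3:3],P7@[2:3]
[4] read 'c'  n16⇒n2 (via fail)
[5] read 'a'  n2⇒n4 (via fail)
[6] read 'c'  n4⇒n15  emit P6@[5:6]
[7] read 'a'  n15⇒n4 (via fail)
[8] read 'a'  n4⇒n10
[9] read 'a'  n10⇒n10 (via fail)
[10] read 'c'  n10⇒n11  emit P6@[9:10]
[11] read 'a'  n11⇒n12
[12] read 'c'  n12⇒n13  emit P6@[11:12]
[13] read 'd'  n13⇒n14  emit P4@[13:13],P5@[8:13],P7@[12:13]
[14] read 'a'  n14⇒n4 (via fail)
[15] read 'c'  n4⇒n15  emit P6@[14:15]
[16] read 'c'  n15⇒n8 (via fail)
[17] read 'c'  n8⇒n9  emit P3@[15:17]
[18] read 'a'  n9⇒n4 (via fail)
[19] read 'a'  n4⇒n10
[20] read 'b'  n10⇒n5 (via fail)  emit P1@[19:20]
[21] read 'b'  n5⇒n0 (via fail)
[22] read 'd'  n0⇒n1  emit P4@[22:22]
[23] read 'a'  n1⇒n4 (via fail)
[24] read 'c'  n4⇒n15  emit P6@[23:24]
[25] read 'a'  n15⇒n4 (via fail)
[26] read 'c'  n4⇒n15  emit P6@[25:26]
[27] read 'd'  n15⇒n16 (via fail)  emit P4@[27:27],P7@[26:27]
[28] read 'd'  n16⇒n1 (via fail)  emit P4@[28:28]
[29] read 'c'  n1⇒n2
[30] read 'b'  n2⇒n0 (via fail)
[31] read 'a'  n0⇒n4
[32] read 'a'  n4⇒n10
[33] read 'd'  n10⇒n1 (via fail)  emit P4@[33:33]
[34] read 'd'  n1⇒n1 (via fail)  emit P4@[34:34]
[35] read 'c'  n1⇒n2
[36] read 'd'  n2⇒n3  emit P0@[34:36],P4@[36:36],P7@[35:36]
[37] read 'd'  n3⇒n1 (via fail)  emit P4@[37:37]
[38] read 'b'  n1⇒n6  emit P2@[37:38]
[39] read 'c'  n6⇒n7 (via fail)
[40] read 'd'  n7⇒n16  emit P4@[40:40],P7@[39:40]
[41] read 'b'  n16⇒n6 (via fail)  emit P2@[40:41]
[42] read 'c'  n6⇒n7 (via fail)
[43] read 'd'  n7⇒n16  emit P4@[43:43],P7@[42:43]
[44] read 'b'  n16⇒n6 (via fail)  emit P2@[43:44]
[45] read 'b'  n6⇒n0 (via fail)
[46] read 'a'  n0⇒n4
[47] read 'c'  n4⇒n15  emit P6@[46:47]
[48] read 'd'  n15⇒n16 (via fail)  emit P4@[48:48],P7@[47:48]
[49] read 'c'  n16⇒n2 (via fail)
[50] read 'd'  n2⇒n3  emit P0@[48:50],P4@[50:50],P7@[49:50]
[51] read 'd'  n3⇒n1 (via fail)  emit P4@[51:51]

All matches (sorted): [[2,3],[3,4],[3,7],[6,6],[10,6],[12,6],[13,4],[13,5],[13,7],[15,6],[17,3],[20,1],[22,4],[24,6],[26,6],[27,4],[27,7],[28,4],[33,4],[34,4],[36,0],[36,4],[36,7],[37,4],[38,2],[40,4],[40,7],[41,2],[43,4],[43,7],[44,2],[47,6],[48,4],[48,7],[50,0],[50,4],[50,7],[51,4]]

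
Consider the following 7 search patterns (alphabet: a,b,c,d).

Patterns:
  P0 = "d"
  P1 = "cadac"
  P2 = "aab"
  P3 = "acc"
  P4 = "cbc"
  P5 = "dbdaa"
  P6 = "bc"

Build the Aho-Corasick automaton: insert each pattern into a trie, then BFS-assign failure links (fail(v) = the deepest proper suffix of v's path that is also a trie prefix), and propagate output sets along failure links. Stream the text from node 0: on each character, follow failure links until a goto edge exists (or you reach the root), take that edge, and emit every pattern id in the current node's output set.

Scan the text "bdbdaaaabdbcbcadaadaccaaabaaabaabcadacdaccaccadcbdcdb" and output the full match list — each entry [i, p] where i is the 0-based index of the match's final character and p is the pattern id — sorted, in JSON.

Construct AC machine:
Trie (insert patterns):
  0='ε' goto a→7 b→18 c→2 d→1
  1='d' goto b→14  [P0 ends]
  2='c' goto a→3 b→12
  3='ca' goto d→4
  4='cad' goto a→5
  5='cada' goto c→6
  6='cadac' goto ·  [P1 ends]
  7='a' goto a→8 c→10
  8='aa' goto b→9
  9='aab' goto ·  [P2 ends]
  10='ac' goto c→11
  11='acc' goto ·  [P3 ends]
  12='cb' goto c→13
  13='cbc' goto ·  [P4 ends]
  14='db' goto d→15
  15='dbd' goto a→16
  16='dbda' goto a→17
  17='dbdaa' goto ·  [P5 ends]
  18='b' goto c→19
  19='bc' goto ·  [P6 ends]

BFS fail/out derivation:
  fail(1) 'd': from fail(0)=0 chase 'd': 0 ⇒ 0;  out={0}∪out(0)={0}
  fail(2) 'c': from fail(0)=0 chase 'c': 0 ⇒ 0;  out=∅∪out(0)=∅
  fail(7) 'a': from fail(0)=0 chase 'a': 0 ⇒ 0;  out=∅∪out(0)=∅
  fail(18) 'b': from fail(0)=0 chase 'b': 0 ⇒ 0;  out=∅∪out(0)=∅
  fail(3) 'ca': from fail(2)=0 chase 'a': 0 ⇒ 7;  out=∅∪out(7)=∅
  fail(8) 'aa': from fail(7)=0 chase 'a': 0 ⇒ 7;  out=∅∪out(7)=∅
  fail(10) 'ac': from fail(7)=0 chase 'c': 0 ⇒ 2;  out=∅∪out(2)=∅
  fail(12) 'cb': from fail(2)=0 chase 'b': 0 ⇒ 18;  out=∅∪out(18)=∅
  fail(14) 'db': from fail(1)=0 chase 'b': 0 ⇒ 18;  out=∅∪out(18)=∅
  fail(19) 'bc': from fail(18)=0 chase 'c': 0 ⇒ 2;  out={6}∪out(2)={6}
  fail(4) 'cad': from fail(3)=7 chase 'd': 7→0 ⇒ 1;  out=∅∪out(1)={0}
  fail(9) 'aab': from fail(8)=7 chase 'b': 7→0 ⇒ 18;  out={2}∪out(18)={2}
  fail(11) 'acc': from fail(10)=2 chase 'c': 2→0 ⇒ 2;  out={3}∪out(2)={3}
  fail(13) 'cbc': from fail(12)=18 chase 'c': 18 ⇒ 19;  out={4}∪out(19)={4,6}
  fail(15) 'dbd': from fail(14)=18 chase 'd': 18→0 ⇒ 1;  out=∅∪out(1)={0}
  fail(5) 'cada': from fail(4)=1 chase 'a': 1→0 ⇒ 7;  out=∅∪out(7)=∅
  fail(16) 'dbda': from fail(15)=1 chase 'a': 1→0 ⇒ 7;  out=∅∪out(7)=∅
  fail(6) 'cadac': from fail(5)=7 chase 'c': 7 ⇒ 10;  out={1}∪out(10)={1}
  fail(17) 'dbdaa': from fail(16)=7 chase 'a': 7 ⇒ 8;  out={5}∪out(8)={5}

Text stream:
[0] read 'b'  n0⇒n18
[1] read 'd'  n18⇒n1 (fail-walked)  → match P0@[1:1]
[2] read 'b'  n1⇒n14
[3] read 'd'  n14⇒n15  → match P0@[3:3]
[4] read 'a'  n15⇒n16
[5] read 'a'  n16⇒n17  → match P5@[1:5]
[6] read 'a'  n17⇒n8 (fail-walked)
[7] read 'a'  n8⇒n8 (fail-walked)
[8] read 'b'  n8⇒n9  → match P2@[6:8]
[9] read 'd'  n9⇒n1 (fail-walked)  → match P0@[9:9]
[10] read 'b'  n1⇒n14
[11] read 'c'  n14⇒n19 (fail-walked)  → match P6@[10:11]
[12] read 'b'  n19⇒n12 (fail-walked)
[13] read 'c'  n12⇒n13  → match P4@[11:13],P6@[12:13]
[14] read 'a'  n13⇒n3 (fail-walked)
[15] read 'd'  n3⇒n4  → match P0@[15:15]
[16] read 'a'  n4⇒n5
[17] read 'a'  n5⇒n8 (fail-walked)
[18] read 'd'  n8⇒n1 (fail-walked)  → match P0@[18:18]
[19] read 'a'  n1⇒n7 (fail-walked)
[20] read 'c'  n7⇒n10
[21] read 'c'  n10⇒n11  → match P3@[19:21]
[22] read 'a'  n11⇒n3 (fail-walked)
[23] read 'a'  n3⇒n8 (fail-walked)
[24] read 'a'  n8⇒n8 (fail-walked)
[25] read 'b'  n8⇒n9  → match P2@[23:25]
[26] read 'a'  n9⇒n7 (fail-walked)
[27] read 'a'  n7⇒n8
[28] read 'a'  n8⇒n8 (fail-walked)
[29] read 'b'  n8⇒n9  → match P2@[27:29]
[30] read 'a'  n9⇒n7 (fail-walked)
[31] read 'a'  n7⇒n8
[32] read 'b'  n8⇒n9  → match P2@[30:32]
[33] read 'c'  n9⇒n19 (fail-walked)  → match P6@[32:33]
[34] read 'a'  n19⇒n3 (fail-walked)
[35] read 'd'  n3⇒n4  → match P0@[35:35]
[36] read 'a'  n4⇒n5
[37] read 'c'  n5⇒n6  → match P1@[33:37]
[38] read 'd'  n6⇒n1 (fail-walked)  → match P0@[38:38]
[39] read 'a'  n1⇒n7 (fail-walked)
[40] read 'c'  n7⇒n10
[41] read 'c'  n10⇒n11  → match P3@[39:41]
[42] read 'a'  n11⇒n3 (fail-walked)
[43] read 'c'  n3⇒n10 (fail-walked)
[44] read 'c'  n10⇒n11  → match P3@[42:44]
[45] read 'a'  n11⇒n3 (fail-walked)
[46] read 'd'  n3⇒n4  → match P0@[46:46]
[47] read 'c'  n4⇒n2 (fail-walked)
[48] read 'b'  n2⇒n12
[49] read 'd'  n12⇒n1 (fail-walked)  → match P0@[49:49]
[50] read 'c'  n1⇒n2 (fail-walked)
[51] read 'd'  n2⇒n1 (fail-walked)  → match P0@[51:51]
[52] read 'b'  n1⇒n14

Matches: [[1,0],[3,0],[5,5],[8,2],[9,0],[11,6],[13,4],[13,6],[15,0],[18,0],[21,3],[25,2],[29,2],[32,2],[33,6],[35,0],[37,1],[38,0],[41,3],[44,3],[46,0],[49,0],[51,0]]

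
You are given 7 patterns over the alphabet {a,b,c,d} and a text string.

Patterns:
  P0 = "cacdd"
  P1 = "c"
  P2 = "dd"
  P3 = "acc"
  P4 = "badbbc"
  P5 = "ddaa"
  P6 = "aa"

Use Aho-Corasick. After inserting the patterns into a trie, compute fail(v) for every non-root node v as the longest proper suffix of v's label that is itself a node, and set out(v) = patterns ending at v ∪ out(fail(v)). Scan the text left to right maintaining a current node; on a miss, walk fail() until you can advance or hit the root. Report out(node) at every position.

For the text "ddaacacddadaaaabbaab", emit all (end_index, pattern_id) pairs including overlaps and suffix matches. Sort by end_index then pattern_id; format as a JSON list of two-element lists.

Build automaton:
Trie (insert patterns):
  0='ε' goto a→8 b→11 c→1 d→6
  1='c' goto a→2  ←P1
  2='ca' goto c→3
  3='cac' goto d→4
  4='cacd' goto d→5
  5='cacdd' goto ·  ←P0
  6='d' goto d→7
  7='dd' goto a→17  ←P2
  8='a' goto a→19 c→9
  9='ac' goto c→10
  10='acc' goto ·  ←P3
  11='b' goto a→12
  12='ba' goto d→13
  13='bad' goto b→14
  14='badb' goto b→15
  15='badbb' goto c→16
  16='badbbc' goto ·  ←P4
  17='dda' goto a→18
  18='ddaa' goto ·  ←P5
  19='aa' goto ·  ←P6

BFS fail/out derivation:
  fail(1) 'c': from fail(0)=0 chase 'c': 0 ⇒ 0;  out={1}∪out(0)={1}
  fail(6) 'd': from fail(0)=0 chase 'd': 0 ⇒ 0;  out=∅∪out(0)=∅
  fail(8) 'a': from fail(0)=0 chase 'a': 0 ⇒ 0;  out=∅∪out(0)=∅
  fail(11) 'b': from fail(0)=0 chase 'b': 0 ⇒ 0;  out=∅∪out(0)=∅
  fail(2) 'ca': from fail(1)=0 chase 'a': 0 ⇒ 8;  out=∅∪out(8)=∅
  fail(7) 'dd': from fail(6)=0 chase 'd': 0 ⇒ 6;  out={2}∪out(6)={2}
  fail(9) 'ac': from fail(8)=0 chase 'c': 0 ⇒ 1;  out=∅∪out(1)={1}
  fail(12) 'ba': from fail(11)=0 chase 'a': 0 ⇒ 8;  out=∅∪out(8)=∅
  fail(19) 'aa': from fail(8)=0 chase 'a': 0 ⇒ 8;  out={6}∪out(8)={6}
  fail(3) 'cac': from fail(2)=8 chase 'c': 8 ⇒ 9;  out=∅∪out(9)={1}
  fail(10) 'acc': from fail(9)=1 chase 'c': 1→0 ⇒ 1;  out={3}∪out(1)={1,3}
  fail(13) 'bad': from fail(12)=8 chase 'd': 8→0 ⇒ 6;  out=∅∪out(6)=∅
  fail(17) 'dda': from fail(7)=6 chase 'a': 6→0 ⇒ 8;  out=∅∪out(8)=∅
  fail(4) 'cacd': from fail(3)=9 chase 'd': 9→1→0 ⇒ 6;  out=∅∪out(6)=∅
  fail(14) 'badb': from fail(13)=6 chase 'b': 6→0 ⇒ 11;  out=∅∪out(11)=∅
  fail(18) 'ddaa': from fail(17)=8 chase 'a': 8 ⇒ 19;  out={5}∪out(19)={5,6}
  fail(5) 'cacdd': from fail(4)=6 chase 'd': 6 ⇒ 7;  out={0}∪out(7)={0,2}
  fail(15) 'badbb': from fail(14)=11 chase 'b': 11→0 ⇒ 11;  out=∅∪out(11)=∅
  fail(16) 'badbbc': from fail(15)=11 chase 'c': 11→0 ⇒ 1;  out={4}∪out(1)={1,4}

Scan:
i=0 'd': node 0→6
i=1 'd': node 6→7  → match P2@[0:1]
i=2 'a': node 7→17
i=3 'a': node 17→18  → match P5@[0:3],P6@[2:3]
i=4 'c': node 18→9 (fail-walked)  → match P1@[4:4]
i=5 'a': node 9→2 (fail-walked)
i=6 'c': node 2→3  → match P1@[6:6]
i=7 'd': node 3→4
i=8 'd': node 4→5  → match P0@[4:8],P2@[7:8]
i=9 'a': node 5→17 (fail-walked)
i=10 'd': node 17→6 (fail-walked)
i=11 'a': node 6→8 (fail-walked)
i=12 'a': node 8→19  → match P6@[11:12]
i=13 'a': node 19→19 (fail-walked)  → match P6@[12:13]
i=14 'a': node 19→19 (fail-walked)  → match P6@[13:14]
i=15 'b': node 19→11 (fail-walked)
i=16 'b': node 11→11 (fail-walked)
i=17 'a': node 11→12
i=18 'a': node 12→19 (fail-walked)  → match P6@[17:18]
i=19 'b': node 19→11 (fail-walked)

Result: [[1,2],[3,5],[3,6],[4,1],[6,1],[8,0],[8,2],[12,6],[13,6],[14,6],[18,6]]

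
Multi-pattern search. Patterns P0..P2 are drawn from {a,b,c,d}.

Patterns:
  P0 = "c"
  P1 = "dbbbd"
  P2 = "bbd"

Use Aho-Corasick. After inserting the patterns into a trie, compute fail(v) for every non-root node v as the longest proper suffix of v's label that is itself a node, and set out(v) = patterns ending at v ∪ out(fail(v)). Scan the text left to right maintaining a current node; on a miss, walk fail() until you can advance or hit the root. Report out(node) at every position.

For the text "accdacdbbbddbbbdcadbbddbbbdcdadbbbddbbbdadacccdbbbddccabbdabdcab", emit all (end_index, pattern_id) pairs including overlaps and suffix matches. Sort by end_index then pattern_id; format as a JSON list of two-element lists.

Construct AC machine:
Trie nodes:
  0='ε' goto b→7 c→1 d→2
  1='c' goto ·  [P0 ends]
  2='d' goto b→3
  3='db' goto b→4
  4='dbb' goto b→5
  5='dbbb' goto d→6
  6='dbbbd' goto ·  [P1 ends]
  7='b' goto b→8
  8='bb' goto d→9
  9='bbd' goto ·  [P2 ends]

BFS fail/out derivation:
  fail(1) 'c': from fail(0)=0 chase 'c': 0 ⇒ 0;  out={0}∪out(0)={0}
  fail(2) 'd': from fail(0)=0 chase 'd': 0 ⇒ 0;  out=∅∪out(0)=∅
  fail(7) 'b': from fail(0)=0 chase 'b': 0 ⇒ 0;  out=∅∪out(0)=∅
  fail(3) 'db': from fail(2)=0 chase 'b': 0 ⇒ 7;  out=∅∪out(7)=∅
  fail(8) 'bb': from fail(7)=0 chase 'b': 0 ⇒ 7;  out=∅∪out(7)=∅
  fail(4) 'dbb': from fail(3)=7 chase 'b': 7 ⇒ 8;  out=∅∪out(8)=∅
  fail(9) 'bbd': from fail(8)=7 chase 'd': 7→0 ⇒ 2;  out={2}∪out(2)={2}
  fail(5) 'dbbb': from fail(4)=8 chase 'b': 8→7 ⇒ 8;  out=∅∪out(8)=∅
  fail(6) 'dbbbd': from fail(5)=8 chase 'd': 8 ⇒ 9;  out={1}∪out(9)={1,2}

Run:
i=0 'a': node 0→0
i=1 'c': node 0→1  ** P0@[1:1]
i=2 'c': node 1→1 (via fail)  ** P0@[2:2]
i=3 'd': node 1→2 (via fail)
i=4 'a': node 2→0 (via fail)
i=5 'c': node 0→1  ** P0@[5:5]
i=6 'd': node 1→2 (via fail)
i=7 'b': node 2→3
i=8 'b': node 3→4
i=9 'b': node 4→5
i=10 'd': node 5→6  ** P1@[6:10],P2@[8:10]
i=11 'd': node 6→2 (via fail)
i=12 'b': node 2→3
i=13 'b': node 3→4
i=14 'b': node 4→5
i=15 'd': node 5→6  ** P1@[11:15],P2@[13:15]
i=16 'c': node 6→1 (via fail)  ** P0@[16:16]
i=17 'a': node 1→0 (via fail)
i=18 'd': node 0→2
i=19 'b': node 2→3
i=20 'b': node 3→4
i=21 'd': node 4→9 (via fail)  ** P2@[19:21]
i=22 'd': node 9→2 (via fail)
i=23 'b': node 2→3
i=24 'b': node 3→4
i=25 'b': node 4→5
i=26 'd': node 5→6  ** P1@[22:26],P2@[24:26]
i=27 'c': node 6→1 (via fail)  ** P0@[27:27]
i=28 'd': node 1→2 (via fail)
i=29 'a': node 2→0 (via fail)
i=30 'd': node 0→2
i=31 'b': node 2→3
i=32 'b': node 3→4
i=33 'b': node 4→5
i=34 'd': node 5→6  ** P1@[30:34],P2@[32:34]
i=35 'd': node 6→2 (via fail)
i=36 'b': node 2→3
i=37 'b': node 3→4
i=38 'b': node 4→5
i=39 'd': node 5→6  ** P1@[35:39],P2@[37:39]
i=40 'a': node 6→0 (via fail)
i=41 'd': node 0→2
i=42 'a': node 2→0 (via fail)
i=43 'c': node 0→1  ** P0@[43:43]
i=44 'c': node 1→1 (via fail)  ** P0@[44:44]
i=45 'c': node 1→1 (via fail)  ** P0@[45:45]
i=46 'd': node 1→2 (via fail)
i=47 'b': node 2→3
i=48 'b': node 3→4
i=49 'b': node 4→5
i=50 'd': node 5→6  ** P1@[46:50],P2@[48:50]
i=51 'd': node 6→2 (via fail)
i=52 'c': node 2→1 (via fail)  ** P0@[52:52]
i=53 'c': node 1→1 (via fail)  ** P0@[53:53]
i=54 'a': node 1→0 (via fail)
i=55 'b': node 0→7
i=56 'b': node 7→8
i=57 'd': node 8→9  ** P2@[55:57]
i=58 'a': node 9→0 (via fail)
i=59 'b': node 0→7
i=60 'd': node 7→2 (via fail)
i=61 'c': node 2→1 (via fail)  ** P0@[61:61]
i=62 'a': node 1→0 (via fail)
i=63 'b': node 0→7

Matches: [[1,0],[2,0],[5,0],[10,1],[10,2],[15,1],[15,2],[16,0],[21,2],[26,1],[26,2],[27,0],[34,1],[34,2],[39,1],[39,2],[43,0],[44,0],[45,0],[50,1],[50,2],[52,0],[53,0],[57,2],[61,0]]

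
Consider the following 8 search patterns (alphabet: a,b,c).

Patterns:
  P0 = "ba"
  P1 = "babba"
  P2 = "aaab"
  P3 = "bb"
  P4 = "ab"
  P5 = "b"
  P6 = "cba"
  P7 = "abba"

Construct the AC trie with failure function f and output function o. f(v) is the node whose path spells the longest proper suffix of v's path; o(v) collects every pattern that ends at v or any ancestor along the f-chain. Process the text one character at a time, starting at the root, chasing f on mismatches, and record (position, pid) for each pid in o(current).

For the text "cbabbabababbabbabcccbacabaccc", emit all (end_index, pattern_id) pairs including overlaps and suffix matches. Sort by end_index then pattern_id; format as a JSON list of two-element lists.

Build:
Trie nodes:
  0='ε' goto a→6 b→1 c→12
  1='b' goto a→2 b→10  [P5 ends]
  2='ba' goto b→3  [P0 ends]
  3='bab' goto b→4
  4='babb' goto a→5
  5='babba' goto ·  [P1 ends]
  6='a' goto a→7 b→11
  7='aa' goto a→8
  8='aaa' goto b→9
  9='aaab' goto ·  [P2 ends]
  10='bb' goto ·  [P3 ends]
  11='ab' goto b→15  [P4 ends]
  12='c' goto b→13
  13='cb' goto a→14
  14='cba' goto ·  [P6 ends]
  15='abb' goto a→16
  16='abba' goto ·  [P7 ends]

Failure links (BFS by depth):
  fail(1) 'b': from fail(0)=0 chase 'b': 0 ⇒ 0;  out={5}∪out(0)={5}
  fail(6) 'a': from fail(0)=0 chase 'a': 0 ⇒ 0;  out=∅∪out(0)=∅
  fail(12) 'c': from fail(0)=0 chase 'c': 0 ⇒ 0;  out=∅∪out(0)=∅
  fail(2) 'ba': from fail(1)=0 chase 'a': 0 ⇒ 6;  out={0}∪out(6)={0}
  fail(7) 'aa': from fail(6)=0 chase 'a': 0 ⇒ 6;  out=∅∪out(6)=∅
  fail(10) 'bb': from fail(1)=0 chase 'b': 0 ⇒ 1;  out={3}∪out(1)={3,5}
  fail(11) 'ab': from fail(6)=0 chase 'b': 0 ⇒ 1;  out={4}∪out(1)={4,5}
  fail(13) 'cb': from fail(12)=0 chase 'b': 0 ⇒ 1;  out=∅∪out(1)={5}
  fail(3) 'bab': from fail(2)=6 chase 'b': 6 ⇒ 11;  out=∅∪out(11)={4,5}
  fail(8) 'aaa': from fail(7)=6 chase 'a': 6 ⇒ 7;  out=∅∪out(7)=∅
  fail(14) 'cba': from fail(13)=1 chase 'a': 1 ⇒ 2;  out={6}∪out(2)={0,6}
  fail(15) 'abb': from fail(11)=1 chase 'b': 1 ⇒ 10;  out=∅∪out(10)={3,5}
  fail(4) 'babb': from fail(3)=11 chase 'b': 11 ⇒ 15;  out=∅∪out(15)={3,5}
  fail(9) 'aaab': from fail(8)=7 chase 'b': 7→6 ⇒ 11;  out={2}∪out(11)={2,4,5}
  fail(16) 'abba': from fail(15)=10 chase 'a': 10→1 ⇒ 2;  out={7}∪out(2)={0,7}
  fail(5) 'babba': from fail(4)=15 chase 'a': 15 ⇒ 16;  out={1}∪out(16)={0,1,7}

Run:
i=0 'c': node 0→12
i=1 'b': node 12→13  → match P5@[1:1]
i=2 'a': node 13→14  → match P0@[1:2],P6@[0:2]
i=3 'b': node 14→3 (via fail)  → match P4@[2:3],P5@[3:3]
i=4 'b': node 3→4  → match P3@[3:4],P5@[4:4]
i=5 'a': node 4→5  → match P0@[4:5],P1@[1:5],P7@[2:5]
i=6 'b': node 5→3 (via fail)  → match P4@[5:6],P5@[6:6]
i=7 'a': node 3→2 (via fail)  → match P0@[6:7]
i=8 'b': node 2→3  → match P4@[7:8],P5@[8:8]
i=9 'a': node 3→2 (via fail)  → match P0@[8:9]
i=10 'b': node 2→3  → match P4@[9:10],P5@[10:10]
i=11 'b': node 3→4  → match P3@[10:11],P5@[11:11]
i=12 'a': node 4→5  → match P0@[11:12],P1@[8:12],P7@[9:12]
i=13 'b': node 5→3 (via fail)  → match P4@[12:13],P5@[13:13]
i=14 'b': node 3→4  → match P3@[13:14],P5@[14:14]
i=15 'a': node 4→5  → match P0@[14:15],P1@[11:15],P7@[12:15]
i=16 'b': node 5→3 (via fail)  → match P4@[15:16],P5@[16:16]
i=17 'c': node 3→12 (via fail)
i=18 'c': node 12→12 (via fail)
i=19 'c': node 12→12 (via fail)
i=20 'b': node 12→13  → match P5@[20:20]
i=21 'a': node 13→14  → match P0@[20:21],P6@[19:21]
i=22 'c': node 14→12 (via fail)
i=23 'a': node 12→6 (via fail)
i=24 'b': node 6→11  → match P4@[23:24],P5@[24:24]
i=25 'a': node 11→2 (via fail)  → match P0@[24:25]
i=26 'c': node 2→12 (via fail)
i=27 'c': node 12→12 (via fail)
i=28 'c': node 12→12 (via fail)

Matches: [[1,5],[2,0],[2,6],[3,4],[3,5],[4,3],[4,5],[5,0],[5,1],[5,7],[6,4],[6,5],[7,0],[8,4],[8,5],[9,0],[10,4],[10,5],[11,3],[11,5],[12,0],[12,1],[12,7],[13,4],[13,5],[14,3],[14,5],[15,0],[15,1],[15,7],[16,4],[16,5],[20,5],[21,0],[21,6],[24,4],[24,5],[25,0]]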